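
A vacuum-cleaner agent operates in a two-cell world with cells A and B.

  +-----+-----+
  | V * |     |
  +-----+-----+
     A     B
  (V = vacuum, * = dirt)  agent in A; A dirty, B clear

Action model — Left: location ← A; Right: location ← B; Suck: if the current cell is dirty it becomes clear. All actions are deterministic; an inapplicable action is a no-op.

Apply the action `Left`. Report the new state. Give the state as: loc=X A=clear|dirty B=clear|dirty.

start: loc=A A=dirty B=clear
1. Left → loc=A A=dirty B=clear

loc=A A=dirty B=clear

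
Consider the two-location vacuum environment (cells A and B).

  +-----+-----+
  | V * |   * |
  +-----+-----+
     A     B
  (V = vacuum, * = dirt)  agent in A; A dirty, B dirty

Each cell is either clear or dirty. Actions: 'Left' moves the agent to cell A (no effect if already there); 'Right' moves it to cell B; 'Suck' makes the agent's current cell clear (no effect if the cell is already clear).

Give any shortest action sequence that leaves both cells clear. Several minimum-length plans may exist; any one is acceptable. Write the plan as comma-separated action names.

[1] after Suck: loc=A A=clear B=dirty
[2] after Right: loc=B A=clear B=dirty
[3] after Suck: loc=B A=clear B=clear
min 3: Suck A + move + Suck B

Suck, Right, Suck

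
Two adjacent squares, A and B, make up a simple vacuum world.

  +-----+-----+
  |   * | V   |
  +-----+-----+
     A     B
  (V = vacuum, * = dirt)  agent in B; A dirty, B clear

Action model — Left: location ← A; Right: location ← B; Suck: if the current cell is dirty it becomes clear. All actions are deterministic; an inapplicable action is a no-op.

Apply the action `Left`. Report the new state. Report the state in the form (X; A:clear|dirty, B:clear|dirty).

start: (B; A:dirty, B:clear)
t=1 Left ⇒ (A; A:dirty, B:clear)

(A; A:dirty, B:clear)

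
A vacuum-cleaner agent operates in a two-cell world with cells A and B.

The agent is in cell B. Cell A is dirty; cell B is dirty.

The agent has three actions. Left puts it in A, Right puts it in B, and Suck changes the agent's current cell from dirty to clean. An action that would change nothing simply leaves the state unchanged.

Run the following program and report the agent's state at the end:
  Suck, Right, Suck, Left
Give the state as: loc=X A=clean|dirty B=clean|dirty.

1) do Suck; now loc=B A=dirty B=clean
2) do Right; now loc=B A=dirty B=clean
3) do Suck; now loc=B A=dirty B=clean
4) do Left; now loc=A A=dirty B=clean

loc=A A=dirty B=clean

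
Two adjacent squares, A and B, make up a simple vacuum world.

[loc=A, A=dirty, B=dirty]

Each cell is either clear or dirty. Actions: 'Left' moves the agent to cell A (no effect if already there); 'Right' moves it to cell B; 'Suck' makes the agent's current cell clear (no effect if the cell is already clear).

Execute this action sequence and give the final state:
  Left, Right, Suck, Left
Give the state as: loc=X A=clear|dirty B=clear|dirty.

loc=A A=dirty B=clear

step 1/4 (Left): loc=A A=dirty B=dirty
step 2/4 (Right): loc=B A=dirty B=dirty
step 3/4 (Suck): loc=B A=dirty B=clear
step 4/4 (Left): loc=A A=dirty B=clear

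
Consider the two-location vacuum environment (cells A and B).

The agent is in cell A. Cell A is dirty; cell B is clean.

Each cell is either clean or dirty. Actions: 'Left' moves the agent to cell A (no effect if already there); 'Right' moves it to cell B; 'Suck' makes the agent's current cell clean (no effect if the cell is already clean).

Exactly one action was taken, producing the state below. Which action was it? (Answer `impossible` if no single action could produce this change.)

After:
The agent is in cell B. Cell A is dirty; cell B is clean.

Right

try  Left: loc=A A=dirty B=clean
try Right: loc=B A=dirty B=clean  ← match
try  Suck: loc=A A=clean B=clean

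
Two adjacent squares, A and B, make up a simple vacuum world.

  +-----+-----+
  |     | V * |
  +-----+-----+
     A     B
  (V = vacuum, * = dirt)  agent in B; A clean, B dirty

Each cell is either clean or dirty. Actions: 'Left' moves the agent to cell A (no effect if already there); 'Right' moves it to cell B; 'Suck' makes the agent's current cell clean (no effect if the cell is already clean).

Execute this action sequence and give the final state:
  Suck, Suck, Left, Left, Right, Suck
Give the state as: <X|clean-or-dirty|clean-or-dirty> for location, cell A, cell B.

[1] after Suck: <B|clean|clean>
[2] after Suck: <B|clean|clean>
[3] after Left: <A|clean|clean>
[4] after Left: <A|clean|clean>
[5] after Right: <B|clean|clean>
[6] after Suck: <B|clean|clean>

<B|clean|clean>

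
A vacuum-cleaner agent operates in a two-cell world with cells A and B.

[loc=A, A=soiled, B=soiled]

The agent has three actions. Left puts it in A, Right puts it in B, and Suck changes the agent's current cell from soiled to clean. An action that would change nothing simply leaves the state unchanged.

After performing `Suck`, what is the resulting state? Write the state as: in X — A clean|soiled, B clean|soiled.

start: in A — A soiled, B soiled
1. Suck → in A — A clean, B soiled

in A — A clean, B soiled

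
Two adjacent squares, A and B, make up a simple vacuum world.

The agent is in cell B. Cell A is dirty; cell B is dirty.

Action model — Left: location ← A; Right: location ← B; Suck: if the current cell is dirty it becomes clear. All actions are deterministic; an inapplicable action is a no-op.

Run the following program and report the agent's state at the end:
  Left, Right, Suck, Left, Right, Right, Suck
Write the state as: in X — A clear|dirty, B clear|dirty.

in B — A dirty, B clear

1. Left → in A — A dirty, B dirty
2. Right → in B — A dirty, B dirty
3. Suck → in B — A dirty, B clear
4. Left → in A — A dirty, B clear
5. Right → in B — A dirty, B clear
6. Right → in B — A dirty, B clear
7. Suck → in B — A dirty, B clear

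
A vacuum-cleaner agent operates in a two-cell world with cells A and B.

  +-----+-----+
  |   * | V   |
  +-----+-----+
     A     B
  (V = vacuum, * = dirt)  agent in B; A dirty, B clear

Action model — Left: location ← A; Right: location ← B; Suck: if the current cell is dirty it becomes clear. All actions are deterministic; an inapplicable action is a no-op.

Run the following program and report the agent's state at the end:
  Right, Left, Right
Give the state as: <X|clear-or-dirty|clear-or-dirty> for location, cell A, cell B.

<B|dirty|clear>

[1] after Right: <B|dirty|clear>
[2] after Left: <A|dirty|clear>
[3] after Right: <B|dirty|clear>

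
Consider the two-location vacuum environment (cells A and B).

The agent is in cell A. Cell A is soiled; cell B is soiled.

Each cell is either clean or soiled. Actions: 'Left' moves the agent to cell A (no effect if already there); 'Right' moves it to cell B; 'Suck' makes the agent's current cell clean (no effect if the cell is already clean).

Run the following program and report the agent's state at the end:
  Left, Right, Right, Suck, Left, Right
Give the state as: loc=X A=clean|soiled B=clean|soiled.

step 1/6 (Left): loc=A A=soiled B=soiled
step 2/6 (Right): loc=B A=soiled B=soiled
step 3/6 (Right): loc=B A=soiled B=soiled
step 4/6 (Suck): loc=B A=soiled B=clean
step 5/6 (Left): loc=A A=soiled B=clean
step 6/6 (Right): loc=B A=soiled B=clean

loc=B A=soiled B=clean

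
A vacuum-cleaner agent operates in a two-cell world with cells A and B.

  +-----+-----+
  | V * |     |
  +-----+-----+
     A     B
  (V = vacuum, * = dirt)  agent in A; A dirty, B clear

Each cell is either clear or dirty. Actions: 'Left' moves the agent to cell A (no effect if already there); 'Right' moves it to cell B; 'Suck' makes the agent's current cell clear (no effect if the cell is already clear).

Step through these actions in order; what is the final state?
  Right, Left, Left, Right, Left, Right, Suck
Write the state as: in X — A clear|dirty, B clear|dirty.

Right (#1): in B — A dirty, B clear
Left (#2): in A — A dirty, B clear
Left (#3): in A — A dirty, B clear
Right (#4): in B — A dirty, B clear
Left (#5): in A — A dirty, B clear
Right (#6): in B — A dirty, B clear
Suck (#7): in B — A dirty, B clear

in B — A dirty, B clear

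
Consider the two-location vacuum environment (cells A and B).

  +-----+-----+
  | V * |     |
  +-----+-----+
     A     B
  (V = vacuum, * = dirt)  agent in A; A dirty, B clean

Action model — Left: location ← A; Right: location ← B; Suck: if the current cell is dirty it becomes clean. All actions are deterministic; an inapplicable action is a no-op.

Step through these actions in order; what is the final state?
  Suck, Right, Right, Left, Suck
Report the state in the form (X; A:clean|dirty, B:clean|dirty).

step 1/5 (Suck): (A; A:clean, B:clean)
step 2/5 (Right): (B; A:clean, B:clean)
step 3/5 (Right): (B; A:clean, B:clean)
step 4/5 (Left): (A; A:clean, B:clean)
step 5/5 (Suck): (A; A:clean, B:clean)

(A; A:clean, B:clean)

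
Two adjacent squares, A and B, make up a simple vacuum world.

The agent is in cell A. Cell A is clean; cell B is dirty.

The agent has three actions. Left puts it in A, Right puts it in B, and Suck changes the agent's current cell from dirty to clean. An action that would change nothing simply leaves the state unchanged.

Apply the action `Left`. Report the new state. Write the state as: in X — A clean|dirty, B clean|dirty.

start: in A — A clean, B dirty
1. Left → in A — A clean, B dirty

in A — A clean, B dirty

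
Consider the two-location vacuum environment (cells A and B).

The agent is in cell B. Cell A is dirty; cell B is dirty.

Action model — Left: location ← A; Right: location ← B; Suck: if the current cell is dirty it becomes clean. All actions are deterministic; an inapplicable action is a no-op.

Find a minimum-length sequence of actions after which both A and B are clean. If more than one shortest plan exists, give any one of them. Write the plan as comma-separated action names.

Suck, Left, Suck

[1] after Suck: (B; A:dirty, B:clean)
[2] after Left: (A; A:dirty, B:clean)
[3] after Suck: (A; A:clean, B:clean)
min 3: Suck B + move + Suck A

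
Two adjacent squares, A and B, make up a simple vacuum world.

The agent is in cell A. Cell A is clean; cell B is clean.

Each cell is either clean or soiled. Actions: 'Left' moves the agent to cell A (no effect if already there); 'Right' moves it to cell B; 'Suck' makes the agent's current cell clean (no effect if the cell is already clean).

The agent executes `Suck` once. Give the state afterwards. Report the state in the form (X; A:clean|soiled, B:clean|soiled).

(A; A:clean, B:clean)

start: (A; A:clean, B:clean)
1) do Suck; now (A; A:clean, B:clean)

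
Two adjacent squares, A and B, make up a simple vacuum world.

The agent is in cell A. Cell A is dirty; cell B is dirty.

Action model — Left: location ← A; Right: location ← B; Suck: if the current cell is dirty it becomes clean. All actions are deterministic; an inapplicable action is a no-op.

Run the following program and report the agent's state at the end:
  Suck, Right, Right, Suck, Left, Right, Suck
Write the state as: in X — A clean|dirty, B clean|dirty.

Suck (#1): in A — A clean, B dirty
Right (#2): in B — A clean, B dirty
Right (#3): in B — A clean, B dirty
Suck (#4): in B — A clean, B clean
Left (#5): in A — A clean, B clean
Right (#6): in B — A clean, B clean
Suck (#7): in B — A clean, B clean

in B — A clean, B clean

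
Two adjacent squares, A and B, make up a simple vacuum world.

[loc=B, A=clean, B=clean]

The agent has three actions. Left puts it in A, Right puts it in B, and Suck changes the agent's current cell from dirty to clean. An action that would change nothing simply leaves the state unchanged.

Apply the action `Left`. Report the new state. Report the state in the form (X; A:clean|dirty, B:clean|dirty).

start: (B; A:clean, B:clean)
Left (#1): (A; A:clean, B:clean)

(A; A:clean, B:clean)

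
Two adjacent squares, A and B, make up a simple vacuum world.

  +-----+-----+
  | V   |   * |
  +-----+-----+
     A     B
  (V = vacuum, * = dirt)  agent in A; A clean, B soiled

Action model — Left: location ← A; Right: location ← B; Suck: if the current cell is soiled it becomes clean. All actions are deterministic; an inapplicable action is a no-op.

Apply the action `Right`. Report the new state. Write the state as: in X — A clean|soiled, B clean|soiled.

in B — A clean, B soiled

start: in A — A clean, B soiled
1) do Right; now in B — A clean, B soiled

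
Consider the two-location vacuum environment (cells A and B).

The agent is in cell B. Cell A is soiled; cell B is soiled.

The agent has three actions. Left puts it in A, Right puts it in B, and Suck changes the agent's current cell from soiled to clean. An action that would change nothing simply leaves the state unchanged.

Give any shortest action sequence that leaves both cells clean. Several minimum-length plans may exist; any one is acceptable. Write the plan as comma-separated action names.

Suck, Left, Suck

[1] after Suck: <B|soiled|clean>
[2] after Left: <A|soiled|clean>
[3] after Suck: <A|clean|clean>
min 3: Suck B + move + Suck A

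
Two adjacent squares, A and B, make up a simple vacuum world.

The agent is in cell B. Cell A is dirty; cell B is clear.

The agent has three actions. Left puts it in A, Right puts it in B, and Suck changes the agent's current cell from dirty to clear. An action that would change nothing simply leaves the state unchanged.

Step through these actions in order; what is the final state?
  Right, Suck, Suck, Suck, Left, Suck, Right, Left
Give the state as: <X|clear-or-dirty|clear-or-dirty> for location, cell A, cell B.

step 1/8 (Right): <B|dirty|clear>
step 2/8 (Suck): <B|dirty|clear>
step 3/8 (Suck): <B|dirty|clear>
step 4/8 (Suck): <B|dirty|clear>
step 5/8 (Left): <A|dirty|clear>
step 6/8 (Suck): <A|clear|clear>
step 7/8 (Right): <B|clear|clear>
step 8/8 (Left): <A|clear|clear>

<A|clear|clear>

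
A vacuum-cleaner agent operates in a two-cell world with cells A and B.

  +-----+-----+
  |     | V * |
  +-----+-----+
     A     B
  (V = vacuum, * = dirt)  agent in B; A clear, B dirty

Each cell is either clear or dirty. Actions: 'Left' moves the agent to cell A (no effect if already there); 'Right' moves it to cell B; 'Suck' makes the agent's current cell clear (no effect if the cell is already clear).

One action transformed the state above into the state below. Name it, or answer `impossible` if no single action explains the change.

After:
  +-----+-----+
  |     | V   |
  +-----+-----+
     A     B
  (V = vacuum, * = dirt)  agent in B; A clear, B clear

try  Left: (A; A:clear, B:dirty)
try Right: (B; A:clear, B:dirty)
try  Suck: (B; A:clear, B:clear)  ← match

Suck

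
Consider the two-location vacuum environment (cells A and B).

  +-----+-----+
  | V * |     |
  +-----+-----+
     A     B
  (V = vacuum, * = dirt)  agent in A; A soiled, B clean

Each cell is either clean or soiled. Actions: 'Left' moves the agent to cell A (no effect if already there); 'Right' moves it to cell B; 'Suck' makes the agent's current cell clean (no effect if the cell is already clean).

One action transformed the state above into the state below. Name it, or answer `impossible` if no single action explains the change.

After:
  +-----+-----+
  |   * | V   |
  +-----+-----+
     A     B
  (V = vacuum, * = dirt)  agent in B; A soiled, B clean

try  Left: loc=A A=soiled B=clean
try Right: loc=B A=soiled B=clean  ← match
try  Suck: loc=A A=clean B=clean

Right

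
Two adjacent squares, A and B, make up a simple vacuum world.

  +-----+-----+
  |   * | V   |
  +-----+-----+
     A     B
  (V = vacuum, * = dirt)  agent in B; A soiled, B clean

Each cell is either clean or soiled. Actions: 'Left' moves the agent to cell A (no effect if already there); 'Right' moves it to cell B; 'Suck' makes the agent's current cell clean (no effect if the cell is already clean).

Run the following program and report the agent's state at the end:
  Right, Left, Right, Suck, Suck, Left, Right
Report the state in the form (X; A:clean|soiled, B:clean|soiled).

step 1/7 (Right): (B; A:soiled, B:clean)
step 2/7 (Left): (A; A:soiled, B:clean)
step 3/7 (Right): (B; A:soiled, B:clean)
step 4/7 (Suck): (B; A:soiled, B:clean)
step 5/7 (Suck): (B; A:soiled, B:clean)
step 6/7 (Left): (A; A:soiled, B:clean)
step 7/7 (Right): (B; A:soiled, B:clean)

(B; A:soiled, B:clean)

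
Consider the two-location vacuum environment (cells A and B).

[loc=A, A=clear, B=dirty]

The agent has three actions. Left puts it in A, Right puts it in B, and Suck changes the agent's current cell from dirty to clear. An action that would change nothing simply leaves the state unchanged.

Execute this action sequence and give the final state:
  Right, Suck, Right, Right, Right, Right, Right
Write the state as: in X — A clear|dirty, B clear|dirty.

in B — A clear, B clear

1) do Right; now in B — A clear, B dirty
2) do Suck; now in B — A clear, B clear
3) do Right; now in B — A clear, B clear
4) do Right; now in B — A clear, B clear
5) do Right; now in B — A clear, B clear
6) do Right; now in B — A clear, B clear
7) do Right; now in B — A clear, B clear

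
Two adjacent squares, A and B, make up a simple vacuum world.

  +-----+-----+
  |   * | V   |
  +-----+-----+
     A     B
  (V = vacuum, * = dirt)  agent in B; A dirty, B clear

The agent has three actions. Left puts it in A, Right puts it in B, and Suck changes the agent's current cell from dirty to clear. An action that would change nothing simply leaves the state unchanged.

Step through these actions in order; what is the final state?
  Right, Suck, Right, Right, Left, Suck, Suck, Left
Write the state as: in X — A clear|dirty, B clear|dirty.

t=1 Right ⇒ in B — A dirty, B clear
t=2 Suck ⇒ in B — A dirty, B clear
t=3 Right ⇒ in B — A dirty, B clear
t=4 Right ⇒ in B — A dirty, B clear
t=5 Left ⇒ in A — A dirty, B clear
t=6 Suck ⇒ in A — A clear, B clear
t=7 Suck ⇒ in A — A clear, B clear
t=8 Left ⇒ in A — A clear, B clear

in A — A clear, B clear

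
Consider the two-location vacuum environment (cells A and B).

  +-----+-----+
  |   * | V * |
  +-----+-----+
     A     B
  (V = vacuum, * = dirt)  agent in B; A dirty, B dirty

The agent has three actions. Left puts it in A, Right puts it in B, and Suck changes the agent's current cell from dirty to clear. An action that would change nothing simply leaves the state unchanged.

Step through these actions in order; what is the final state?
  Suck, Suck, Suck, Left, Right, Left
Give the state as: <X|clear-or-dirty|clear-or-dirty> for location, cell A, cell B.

t=1 Suck ⇒ <B|dirty|clear>
t=2 Suck ⇒ <B|dirty|clear>
t=3 Suck ⇒ <B|dirty|clear>
t=4 Left ⇒ <A|dirty|clear>
t=5 Right ⇒ <B|dirty|clear>
t=6 Left ⇒ <A|dirty|clear>

<A|dirty|clear>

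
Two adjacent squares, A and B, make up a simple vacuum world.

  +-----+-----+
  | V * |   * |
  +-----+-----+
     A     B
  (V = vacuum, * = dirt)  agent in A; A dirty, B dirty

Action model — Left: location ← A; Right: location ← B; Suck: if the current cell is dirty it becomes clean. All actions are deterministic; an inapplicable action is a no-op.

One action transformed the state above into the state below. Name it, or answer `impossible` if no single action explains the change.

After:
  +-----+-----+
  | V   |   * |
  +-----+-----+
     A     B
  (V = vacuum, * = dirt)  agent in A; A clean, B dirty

try  Left: (A; A:dirty, B:dirty)
try Right: (B; A:dirty, B:dirty)
try  Suck: (A; A:clean, B:dirty)  ← match

Suck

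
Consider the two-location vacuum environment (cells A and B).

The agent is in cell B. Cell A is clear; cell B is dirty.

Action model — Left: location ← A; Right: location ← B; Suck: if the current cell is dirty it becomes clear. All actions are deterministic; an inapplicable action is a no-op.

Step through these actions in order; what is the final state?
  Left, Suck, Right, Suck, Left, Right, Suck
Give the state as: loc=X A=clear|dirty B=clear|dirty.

step 1/7 (Left): loc=A A=clear B=dirty
step 2/7 (Suck): loc=A A=clear B=dirty
step 3/7 (Right): loc=B A=clear B=dirty
step 4/7 (Suck): loc=B A=clear B=clear
step 5/7 (Left): loc=A A=clear B=clear
step 6/7 (Right): loc=B A=clear B=clear
step 7/7 (Suck): loc=B A=clear B=clear

loc=B A=clear B=clear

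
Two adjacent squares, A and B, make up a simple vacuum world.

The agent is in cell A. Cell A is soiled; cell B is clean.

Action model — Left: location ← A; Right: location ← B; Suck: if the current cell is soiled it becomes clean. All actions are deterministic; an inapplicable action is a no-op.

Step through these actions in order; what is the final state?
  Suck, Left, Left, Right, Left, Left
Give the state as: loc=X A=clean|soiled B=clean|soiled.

step 1/6 (Suck): loc=A A=clean B=clean
step 2/6 (Left): loc=A A=clean B=clean
step 3/6 (Left): loc=A A=clean B=clean
step 4/6 (Right): loc=B A=clean B=clean
step 5/6 (Left): loc=A A=clean B=clean
step 6/6 (Left): loc=A A=clean B=clean

loc=A A=clean B=clean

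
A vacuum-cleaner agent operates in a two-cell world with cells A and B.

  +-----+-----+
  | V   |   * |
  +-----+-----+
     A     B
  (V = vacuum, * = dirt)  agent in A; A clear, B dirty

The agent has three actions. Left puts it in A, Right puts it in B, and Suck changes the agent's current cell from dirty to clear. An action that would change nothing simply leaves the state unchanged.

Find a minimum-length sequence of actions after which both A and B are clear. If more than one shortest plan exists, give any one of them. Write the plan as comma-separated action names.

[1] after Right: in B — A clear, B dirty
[2] after Suck: in B — A clear, B clear
min 2: go B then Suck

Right, Suck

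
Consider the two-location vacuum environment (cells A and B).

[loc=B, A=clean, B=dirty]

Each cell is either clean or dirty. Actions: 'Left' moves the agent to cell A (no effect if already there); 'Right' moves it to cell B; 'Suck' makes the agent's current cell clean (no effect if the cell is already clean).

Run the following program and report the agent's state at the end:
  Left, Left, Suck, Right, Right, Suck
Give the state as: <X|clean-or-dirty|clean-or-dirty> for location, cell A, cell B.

<B|clean|clean>

1) do Left; now <A|clean|dirty>
2) do Left; now <A|clean|dirty>
3) do Suck; now <A|clean|dirty>
4) do Right; now <B|clean|dirty>
5) do Right; now <B|clean|dirty>
6) do Suck; now <B|clean|clean>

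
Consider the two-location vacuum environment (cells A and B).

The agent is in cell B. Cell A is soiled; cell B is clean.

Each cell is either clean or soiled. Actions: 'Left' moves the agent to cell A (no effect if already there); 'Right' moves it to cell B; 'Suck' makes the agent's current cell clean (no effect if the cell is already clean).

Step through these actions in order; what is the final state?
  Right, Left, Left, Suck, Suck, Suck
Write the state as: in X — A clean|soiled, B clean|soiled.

t=1 Right ⇒ in B — A soiled, B clean
t=2 Left ⇒ in A — A soiled, B clean
t=3 Left ⇒ in A — A soiled, B clean
t=4 Suck ⇒ in A — A clean, B clean
t=5 Suck ⇒ in A — A clean, B clean
t=6 Suck ⇒ in A — A clean, B clean

in A — A clean, B clean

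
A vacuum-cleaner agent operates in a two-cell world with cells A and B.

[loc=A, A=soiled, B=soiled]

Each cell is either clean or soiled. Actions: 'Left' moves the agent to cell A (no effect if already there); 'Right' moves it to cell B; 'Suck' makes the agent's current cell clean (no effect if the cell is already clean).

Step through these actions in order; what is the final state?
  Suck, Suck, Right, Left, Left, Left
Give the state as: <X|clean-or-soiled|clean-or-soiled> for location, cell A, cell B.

Suck (#1): <A|clean|soiled>
Suck (#2): <A|clean|soiled>
Right (#3): <B|clean|soiled>
Left (#4): <A|clean|soiled>
Left (#5): <A|clean|soiled>
Left (#6): <A|clean|soiled>

<A|clean|soiled>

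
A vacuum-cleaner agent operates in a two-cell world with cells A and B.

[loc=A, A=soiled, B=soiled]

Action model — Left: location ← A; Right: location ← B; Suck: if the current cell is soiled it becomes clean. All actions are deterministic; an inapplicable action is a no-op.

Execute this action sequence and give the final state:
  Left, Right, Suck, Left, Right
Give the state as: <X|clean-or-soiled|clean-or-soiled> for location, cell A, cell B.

<B|soiled|clean>

1) do Left; now <A|soiled|soiled>
2) do Right; now <B|soiled|soiled>
3) do Suck; now <B|soiled|clean>
4) do Left; now <A|soiled|clean>
5) do Right; now <B|soiled|clean>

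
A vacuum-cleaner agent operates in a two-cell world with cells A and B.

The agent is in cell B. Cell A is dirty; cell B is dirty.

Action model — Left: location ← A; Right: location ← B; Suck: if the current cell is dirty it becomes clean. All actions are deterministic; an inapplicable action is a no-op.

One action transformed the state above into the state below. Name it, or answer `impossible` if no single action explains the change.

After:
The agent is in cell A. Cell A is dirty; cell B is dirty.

Left

try  Left: (A; A:dirty, B:dirty)  ← match
try Right: (B; A:dirty, B:dirty)
try  Suck: (B; A:dirty, B:clean)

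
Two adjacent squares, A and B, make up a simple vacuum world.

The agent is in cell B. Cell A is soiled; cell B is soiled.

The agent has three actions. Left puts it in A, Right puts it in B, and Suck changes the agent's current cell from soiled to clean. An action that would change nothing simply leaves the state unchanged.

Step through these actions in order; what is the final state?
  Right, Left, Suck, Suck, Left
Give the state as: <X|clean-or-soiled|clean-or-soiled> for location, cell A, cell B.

[1] after Right: <B|soiled|soiled>
[2] after Left: <A|soiled|soiled>
[3] after Suck: <A|clean|soiled>
[4] after Suck: <A|clean|soiled>
[5] after Left: <A|clean|soiled>

<A|clean|soiled>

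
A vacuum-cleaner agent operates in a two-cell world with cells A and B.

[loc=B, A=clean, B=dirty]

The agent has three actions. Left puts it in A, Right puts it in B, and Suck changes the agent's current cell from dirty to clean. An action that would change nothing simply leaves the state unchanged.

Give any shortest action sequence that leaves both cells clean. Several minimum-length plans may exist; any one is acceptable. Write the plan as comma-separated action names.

Suck

step 1/1 (Suck): in B — A clean, B clean
min 1: B is dirty, one Suck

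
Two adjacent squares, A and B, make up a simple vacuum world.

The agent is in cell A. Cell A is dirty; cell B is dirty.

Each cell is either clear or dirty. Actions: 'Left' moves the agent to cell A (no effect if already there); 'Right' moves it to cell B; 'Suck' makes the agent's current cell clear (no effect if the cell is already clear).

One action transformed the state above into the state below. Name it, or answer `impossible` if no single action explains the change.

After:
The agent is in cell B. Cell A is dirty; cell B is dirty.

Right

try  Left: (A; A:dirty, B:dirty)
try Right: (B; A:dirty, B:dirty)  ← match
try  Suck: (A; A:clear, B:dirty)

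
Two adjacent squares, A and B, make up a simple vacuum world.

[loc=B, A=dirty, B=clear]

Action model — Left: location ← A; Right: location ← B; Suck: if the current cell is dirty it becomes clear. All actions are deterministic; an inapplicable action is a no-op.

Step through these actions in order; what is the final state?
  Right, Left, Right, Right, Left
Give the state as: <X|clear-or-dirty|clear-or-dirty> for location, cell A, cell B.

t=1 Right ⇒ <B|dirty|clear>
t=2 Left ⇒ <A|dirty|clear>
t=3 Right ⇒ <B|dirty|clear>
t=4 Right ⇒ <B|dirty|clear>
t=5 Left ⇒ <A|dirty|clear>

<A|dirty|clear>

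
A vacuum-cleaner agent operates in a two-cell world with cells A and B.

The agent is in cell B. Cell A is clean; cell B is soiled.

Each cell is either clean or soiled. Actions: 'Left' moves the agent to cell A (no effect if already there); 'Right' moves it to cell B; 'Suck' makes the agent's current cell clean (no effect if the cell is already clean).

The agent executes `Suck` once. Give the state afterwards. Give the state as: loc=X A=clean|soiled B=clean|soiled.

loc=B A=clean B=clean

start: loc=B A=clean B=soiled
[1] after Suck: loc=B A=clean B=clean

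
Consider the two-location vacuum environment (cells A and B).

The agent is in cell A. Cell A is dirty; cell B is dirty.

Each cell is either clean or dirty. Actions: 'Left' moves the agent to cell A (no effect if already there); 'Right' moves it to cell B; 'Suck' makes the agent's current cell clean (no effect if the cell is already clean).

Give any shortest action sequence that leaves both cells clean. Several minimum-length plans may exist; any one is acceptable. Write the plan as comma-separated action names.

Suck, Right, Suck

t=1 Suck ⇒ in A — A clean, B dirty
t=2 Right ⇒ in B — A clean, B dirty
t=3 Suck ⇒ in B — A clean, B clean
min 3: Suck A + move + Suck B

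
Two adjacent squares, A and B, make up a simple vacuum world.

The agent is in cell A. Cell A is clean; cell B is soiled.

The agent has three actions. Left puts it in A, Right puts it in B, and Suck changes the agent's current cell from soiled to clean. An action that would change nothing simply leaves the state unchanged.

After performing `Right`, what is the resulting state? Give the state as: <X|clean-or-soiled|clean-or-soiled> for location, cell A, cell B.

<B|clean|soiled>

start: <A|clean|soiled>
1. Right → <B|clean|soiled>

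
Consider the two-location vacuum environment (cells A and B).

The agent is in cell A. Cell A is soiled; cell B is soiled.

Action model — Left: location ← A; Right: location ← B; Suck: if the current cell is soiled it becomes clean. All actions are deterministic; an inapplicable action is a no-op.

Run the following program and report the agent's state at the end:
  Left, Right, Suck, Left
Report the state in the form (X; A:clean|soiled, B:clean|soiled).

1. Left → (A; A:soiled, B:soiled)
2. Right → (B; A:soiled, B:soiled)
3. Suck → (B; A:soiled, B:clean)
4. Left → (A; A:soiled, B:clean)

(A; A:soiled, B:clean)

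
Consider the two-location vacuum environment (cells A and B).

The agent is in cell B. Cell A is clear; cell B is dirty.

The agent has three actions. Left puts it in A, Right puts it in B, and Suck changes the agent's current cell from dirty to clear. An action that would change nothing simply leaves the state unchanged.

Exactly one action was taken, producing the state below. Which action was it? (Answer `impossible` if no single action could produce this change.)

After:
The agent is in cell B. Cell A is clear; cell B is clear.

Suck

try  Left: in A — A clear, B dirty
try Right: in B — A clear, B dirty
try  Suck: in B — A clear, B clear  ← match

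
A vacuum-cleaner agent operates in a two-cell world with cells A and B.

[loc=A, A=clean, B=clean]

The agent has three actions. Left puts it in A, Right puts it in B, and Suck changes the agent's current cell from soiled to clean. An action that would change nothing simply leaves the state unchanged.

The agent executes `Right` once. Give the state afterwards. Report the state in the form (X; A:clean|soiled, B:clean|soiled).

(B; A:clean, B:clean)

start: (A; A:clean, B:clean)
Right (#1): (B; A:clean, B:clean)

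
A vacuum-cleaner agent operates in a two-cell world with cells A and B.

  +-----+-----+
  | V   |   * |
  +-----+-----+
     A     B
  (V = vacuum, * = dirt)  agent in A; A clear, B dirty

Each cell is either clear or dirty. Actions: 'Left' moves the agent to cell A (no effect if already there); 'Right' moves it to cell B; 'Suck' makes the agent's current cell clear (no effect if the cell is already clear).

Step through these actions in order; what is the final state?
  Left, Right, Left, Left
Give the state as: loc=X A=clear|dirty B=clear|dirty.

loc=A A=clear B=dirty

1. Left → loc=A A=clear B=dirty
2. Right → loc=B A=clear B=dirty
3. Left → loc=A A=clear B=dirty
4. Left → loc=A A=clear B=dirty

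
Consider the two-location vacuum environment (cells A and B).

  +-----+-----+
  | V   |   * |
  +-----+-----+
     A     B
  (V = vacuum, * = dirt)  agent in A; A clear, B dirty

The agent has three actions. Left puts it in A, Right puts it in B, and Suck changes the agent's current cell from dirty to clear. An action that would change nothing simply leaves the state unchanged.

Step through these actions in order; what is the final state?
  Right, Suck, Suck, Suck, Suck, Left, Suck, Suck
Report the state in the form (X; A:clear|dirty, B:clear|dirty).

1) do Right; now (B; A:clear, B:dirty)
2) do Suck; now (B; A:clear, B:clear)
3) do Suck; now (B; A:clear, B:clear)
4) do Suck; now (B; A:clear, B:clear)
5) do Suck; now (B; A:clear, B:clear)
6) do Left; now (A; A:clear, B:clear)
7) do Suck; now (A; A:clear, B:clear)
8) do Suck; now (A; A:clear, B:clear)

(A; A:clear, B:clear)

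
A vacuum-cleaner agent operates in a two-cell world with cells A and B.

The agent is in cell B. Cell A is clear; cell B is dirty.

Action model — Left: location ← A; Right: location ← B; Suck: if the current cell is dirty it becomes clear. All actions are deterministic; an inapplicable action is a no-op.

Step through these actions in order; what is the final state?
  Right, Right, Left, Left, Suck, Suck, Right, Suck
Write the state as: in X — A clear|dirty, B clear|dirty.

in B — A clear, B clear

t=1 Right ⇒ in B — A clear, B dirty
t=2 Right ⇒ in B — A clear, B dirty
t=3 Left ⇒ in A — A clear, B dirty
t=4 Left ⇒ in A — A clear, B dirty
t=5 Suck ⇒ in A — A clear, B dirty
t=6 Suck ⇒ in A — A clear, B dirty
t=7 Right ⇒ in B — A clear, B dirty
t=8 Suck ⇒ in B — A clear, B clear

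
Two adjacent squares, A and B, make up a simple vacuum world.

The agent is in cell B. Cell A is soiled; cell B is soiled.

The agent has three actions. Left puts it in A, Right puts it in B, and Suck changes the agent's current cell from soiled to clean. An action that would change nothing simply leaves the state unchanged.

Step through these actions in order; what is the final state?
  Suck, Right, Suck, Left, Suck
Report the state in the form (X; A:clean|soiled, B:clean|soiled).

1) do Suck; now (B; A:soiled, B:clean)
2) do Right; now (B; A:soiled, B:clean)
3) do Suck; now (B; A:soiled, B:clean)
4) do Left; now (A; A:soiled, B:clean)
5) do Suck; now (A; A:clean, B:clean)

(A; A:clean, B:clean)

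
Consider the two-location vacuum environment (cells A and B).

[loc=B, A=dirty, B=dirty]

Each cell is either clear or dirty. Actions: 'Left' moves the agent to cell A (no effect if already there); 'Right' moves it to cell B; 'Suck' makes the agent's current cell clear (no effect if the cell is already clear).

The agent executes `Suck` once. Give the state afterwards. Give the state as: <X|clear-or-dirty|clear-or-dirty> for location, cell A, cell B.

start: <B|dirty|dirty>
t=1 Suck ⇒ <B|dirty|clear>

<B|dirty|clear>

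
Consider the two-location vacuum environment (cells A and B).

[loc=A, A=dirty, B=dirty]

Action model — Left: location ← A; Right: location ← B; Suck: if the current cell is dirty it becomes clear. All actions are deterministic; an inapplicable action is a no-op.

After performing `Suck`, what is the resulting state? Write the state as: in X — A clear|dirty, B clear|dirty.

start: in A — A dirty, B dirty
step 1/1 (Suck): in A — A clear, B dirty

in A — A clear, B dirty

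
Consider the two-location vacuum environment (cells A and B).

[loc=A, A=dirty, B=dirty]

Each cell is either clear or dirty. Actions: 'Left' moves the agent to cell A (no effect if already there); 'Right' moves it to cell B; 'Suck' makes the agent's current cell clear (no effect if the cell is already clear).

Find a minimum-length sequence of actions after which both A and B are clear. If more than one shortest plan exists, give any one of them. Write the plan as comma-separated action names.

Suck (#1): in A — A clear, B dirty
Right (#2): in B — A clear, B dirty
Suck (#3): in B — A clear, B clear
min 3: Suck A + move + Suck B

Suck, Right, Suck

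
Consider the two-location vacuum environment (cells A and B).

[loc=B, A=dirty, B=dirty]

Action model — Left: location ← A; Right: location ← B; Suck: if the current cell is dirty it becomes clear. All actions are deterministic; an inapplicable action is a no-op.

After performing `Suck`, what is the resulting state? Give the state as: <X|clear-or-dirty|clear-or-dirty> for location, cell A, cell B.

<B|dirty|clear>

start: <B|dirty|dirty>
1) do Suck; now <B|dirty|clear>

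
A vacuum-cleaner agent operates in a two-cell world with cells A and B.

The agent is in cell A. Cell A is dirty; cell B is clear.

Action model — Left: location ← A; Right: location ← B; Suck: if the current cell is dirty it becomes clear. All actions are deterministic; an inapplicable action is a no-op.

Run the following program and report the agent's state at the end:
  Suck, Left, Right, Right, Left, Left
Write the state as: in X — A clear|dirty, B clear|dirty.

in A — A clear, B clear

1. Suck → in A — A clear, B clear
2. Left → in A — A clear, B clear
3. Right → in B — A clear, B clear
4. Right → in B — A clear, B clear
5. Left → in A — A clear, B clear
6. Left → in A — A clear, B clear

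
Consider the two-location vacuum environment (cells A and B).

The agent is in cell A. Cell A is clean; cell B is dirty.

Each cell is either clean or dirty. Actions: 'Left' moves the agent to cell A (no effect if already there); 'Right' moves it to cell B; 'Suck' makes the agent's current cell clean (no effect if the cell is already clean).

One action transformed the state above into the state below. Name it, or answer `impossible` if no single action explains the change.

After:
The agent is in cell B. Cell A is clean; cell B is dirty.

Right

try  Left: loc=A A=clean B=dirty
try Right: loc=B A=clean B=dirty  ← match
try  Suck: loc=A A=clean B=dirty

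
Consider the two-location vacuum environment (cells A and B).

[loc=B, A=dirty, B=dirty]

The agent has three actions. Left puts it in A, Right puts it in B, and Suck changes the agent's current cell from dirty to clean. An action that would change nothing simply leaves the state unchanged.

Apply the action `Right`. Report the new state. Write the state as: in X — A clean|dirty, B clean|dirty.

in B — A dirty, B dirty

start: in B — A dirty, B dirty
step 1/1 (Right): in B — A dirty, B dirty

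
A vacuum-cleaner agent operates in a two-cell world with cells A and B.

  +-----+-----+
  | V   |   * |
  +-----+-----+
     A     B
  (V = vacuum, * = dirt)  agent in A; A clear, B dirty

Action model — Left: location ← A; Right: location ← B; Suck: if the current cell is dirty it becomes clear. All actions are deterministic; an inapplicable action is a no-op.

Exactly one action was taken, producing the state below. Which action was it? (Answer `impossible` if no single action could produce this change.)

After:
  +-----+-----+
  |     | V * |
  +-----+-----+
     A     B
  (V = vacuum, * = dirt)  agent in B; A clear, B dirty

Right

try  Left: in A — A clear, B dirty
try Right: in B — A clear, B dirty  ← match
try  Suck: in A — A clear, B dirty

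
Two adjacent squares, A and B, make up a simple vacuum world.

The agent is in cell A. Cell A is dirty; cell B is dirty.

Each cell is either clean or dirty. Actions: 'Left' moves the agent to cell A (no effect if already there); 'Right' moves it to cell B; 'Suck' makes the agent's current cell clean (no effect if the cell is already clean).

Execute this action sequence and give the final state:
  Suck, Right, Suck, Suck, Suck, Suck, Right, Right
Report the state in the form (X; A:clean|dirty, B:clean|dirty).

1) do Suck; now (A; A:clean, B:dirty)
2) do Right; now (B; A:clean, B:dirty)
3) do Suck; now (B; A:clean, B:clean)
4) do Suck; now (B; A:clean, B:clean)
5) do Suck; now (B; A:clean, B:clean)
6) do Suck; now (B; A:clean, B:clean)
7) do Right; now (B; A:clean, B:clean)
8) do Right; now (B; A:clean, B:clean)

(B; A:clean, B:clean)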